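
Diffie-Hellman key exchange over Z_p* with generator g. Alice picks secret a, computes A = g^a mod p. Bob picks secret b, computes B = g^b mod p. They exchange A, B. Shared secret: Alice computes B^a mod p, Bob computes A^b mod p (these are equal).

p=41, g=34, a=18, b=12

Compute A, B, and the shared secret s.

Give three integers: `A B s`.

A = 34^18 mod 41  (bits of 18 = 10010)
  bit 0 = 1: r = r^2 * 34 mod 41 = 1^2 * 34 = 1*34 = 34
  bit 1 = 0: r = r^2 mod 41 = 34^2 = 8
  bit 2 = 0: r = r^2 mod 41 = 8^2 = 23
  bit 3 = 1: r = r^2 * 34 mod 41 = 23^2 * 34 = 37*34 = 28
  bit 4 = 0: r = r^2 mod 41 = 28^2 = 5
  -> A = 5
B = 34^12 mod 41  (bits of 12 = 1100)
  bit 0 = 1: r = r^2 * 34 mod 41 = 1^2 * 34 = 1*34 = 34
  bit 1 = 1: r = r^2 * 34 mod 41 = 34^2 * 34 = 8*34 = 26
  bit 2 = 0: r = r^2 mod 41 = 26^2 = 20
  bit 3 = 0: r = r^2 mod 41 = 20^2 = 31
  -> B = 31
s = B^a = 31^18 mod 41  (bits of 18 = 10010)
  bit 0 = 1: r = r^2 * 31 mod 41 = 1^2 * 31 = 1*31 = 31
  bit 1 = 0: r = r^2 mod 41 = 31^2 = 18
  bit 2 = 0: r = r^2 mod 41 = 18^2 = 37
  bit 3 = 1: r = r^2 * 31 mod 41 = 37^2 * 31 = 16*31 = 4
  bit 4 = 0: r = r^2 mod 41 = 4^2 = 16
  -> s = B^a = 16

Answer: 5 31 16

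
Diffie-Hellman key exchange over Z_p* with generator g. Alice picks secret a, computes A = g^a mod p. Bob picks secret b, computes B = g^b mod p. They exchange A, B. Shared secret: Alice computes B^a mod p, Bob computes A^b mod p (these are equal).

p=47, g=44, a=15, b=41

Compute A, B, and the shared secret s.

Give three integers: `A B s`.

Answer: 5 41 45

Derivation:
A = 44^15 mod 47  (bits of 15 = 1111)
  bit 0 = 1: r = r^2 * 44 mod 47 = 1^2 * 44 = 1*44 = 44
  bit 1 = 1: r = r^2 * 44 mod 47 = 44^2 * 44 = 9*44 = 20
  bit 2 = 1: r = r^2 * 44 mod 47 = 20^2 * 44 = 24*44 = 22
  bit 3 = 1: r = r^2 * 44 mod 47 = 22^2 * 44 = 14*44 = 5
  -> A = 5
B = 44^41 mod 47  (bits of 41 = 101001)
  bit 0 = 1: r = r^2 * 44 mod 47 = 1^2 * 44 = 1*44 = 44
  bit 1 = 0: r = r^2 mod 47 = 44^2 = 9
  bit 2 = 1: r = r^2 * 44 mod 47 = 9^2 * 44 = 34*44 = 39
  bit 3 = 0: r = r^2 mod 47 = 39^2 = 17
  bit 4 = 0: r = r^2 mod 47 = 17^2 = 7
  bit 5 = 1: r = r^2 * 44 mod 47 = 7^2 * 44 = 2*44 = 41
  -> B = 41
s = B^a = 41^15 mod 47  (bits of 15 = 1111)
  bit 0 = 1: r = r^2 * 41 mod 47 = 1^2 * 41 = 1*41 = 41
  bit 1 = 1: r = r^2 * 41 mod 47 = 41^2 * 41 = 36*41 = 19
  bit 2 = 1: r = r^2 * 41 mod 47 = 19^2 * 41 = 32*41 = 43
  bit 3 = 1: r = r^2 * 41 mod 47 = 43^2 * 41 = 16*41 = 45
  -> s = B^a = 45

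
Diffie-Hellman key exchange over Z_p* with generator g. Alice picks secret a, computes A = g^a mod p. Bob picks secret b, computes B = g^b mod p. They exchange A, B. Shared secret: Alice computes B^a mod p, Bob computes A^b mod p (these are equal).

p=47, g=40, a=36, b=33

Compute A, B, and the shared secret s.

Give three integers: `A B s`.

A = 40^36 mod 47  (bits of 36 = 100100)
  bit 0 = 1: r = r^2 * 40 mod 47 = 1^2 * 40 = 1*40 = 40
  bit 1 = 0: r = r^2 mod 47 = 40^2 = 2
  bit 2 = 0: r = r^2 mod 47 = 2^2 = 4
  bit 3 = 1: r = r^2 * 40 mod 47 = 4^2 * 40 = 16*40 = 29
  bit 4 = 0: r = r^2 mod 47 = 29^2 = 42
  bit 5 = 0: r = r^2 mod 47 = 42^2 = 25
  -> A = 25
B = 40^33 mod 47  (bits of 33 = 100001)
  bit 0 = 1: r = r^2 * 40 mod 47 = 1^2 * 40 = 1*40 = 40
  bit 1 = 0: r = r^2 mod 47 = 40^2 = 2
  bit 2 = 0: r = r^2 mod 47 = 2^2 = 4
  bit 3 = 0: r = r^2 mod 47 = 4^2 = 16
  bit 4 = 0: r = r^2 mod 47 = 16^2 = 21
  bit 5 = 1: r = r^2 * 40 mod 47 = 21^2 * 40 = 18*40 = 15
  -> B = 15
s = B^a = 15^36 mod 47  (bits of 36 = 100100)
  bit 0 = 1: r = r^2 * 15 mod 47 = 1^2 * 15 = 1*15 = 15
  bit 1 = 0: r = r^2 mod 47 = 15^2 = 37
  bit 2 = 0: r = r^2 mod 47 = 37^2 = 6
  bit 3 = 1: r = r^2 * 15 mod 47 = 6^2 * 15 = 36*15 = 23
  bit 4 = 0: r = r^2 mod 47 = 23^2 = 12
  bit 5 = 0: r = r^2 mod 47 = 12^2 = 3
  -> s = B^a = 3

Answer: 25 15 3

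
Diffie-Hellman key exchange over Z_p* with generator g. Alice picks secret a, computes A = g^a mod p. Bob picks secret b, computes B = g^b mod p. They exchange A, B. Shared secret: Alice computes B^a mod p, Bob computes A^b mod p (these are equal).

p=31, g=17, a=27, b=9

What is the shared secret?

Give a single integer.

Answer: 15

Derivation:
A = 17^27 mod 31  (bits of 27 = 11011)
  bit 0 = 1: r = r^2 * 17 mod 31 = 1^2 * 17 = 1*17 = 17
  bit 1 = 1: r = r^2 * 17 mod 31 = 17^2 * 17 = 10*17 = 15
  bit 2 = 0: r = r^2 mod 31 = 15^2 = 8
  bit 3 = 1: r = r^2 * 17 mod 31 = 8^2 * 17 = 2*17 = 3
  bit 4 = 1: r = r^2 * 17 mod 31 = 3^2 * 17 = 9*17 = 29
  -> A = 29
B = 17^9 mod 31  (bits of 9 = 1001)
  bit 0 = 1: r = r^2 * 17 mod 31 = 1^2 * 17 = 1*17 = 17
  bit 1 = 0: r = r^2 mod 31 = 17^2 = 10
  bit 2 = 0: r = r^2 mod 31 = 10^2 = 7
  bit 3 = 1: r = r^2 * 17 mod 31 = 7^2 * 17 = 18*17 = 27
  -> B = 27
s = B^a = 27^27 mod 31  (bits of 27 = 11011)
  bit 0 = 1: r = r^2 * 27 mod 31 = 1^2 * 27 = 1*27 = 27
  bit 1 = 1: r = r^2 * 27 mod 31 = 27^2 * 27 = 16*27 = 29
  bit 2 = 0: r = r^2 mod 31 = 29^2 = 4
  bit 3 = 1: r = r^2 * 27 mod 31 = 4^2 * 27 = 16*27 = 29
  bit 4 = 1: r = r^2 * 27 mod 31 = 29^2 * 27 = 4*27 = 15
  -> s = B^a = 15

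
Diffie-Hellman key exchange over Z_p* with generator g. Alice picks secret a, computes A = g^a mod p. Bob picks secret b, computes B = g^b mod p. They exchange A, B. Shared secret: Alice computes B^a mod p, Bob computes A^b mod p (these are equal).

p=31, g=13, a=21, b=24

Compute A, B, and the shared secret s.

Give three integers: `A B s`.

Answer: 15 2 2

Derivation:
A = 13^21 mod 31  (bits of 21 = 10101)
  bit 0 = 1: r = r^2 * 13 mod 31 = 1^2 * 13 = 1*13 = 13
  bit 1 = 0: r = r^2 mod 31 = 13^2 = 14
  bit 2 = 1: r = r^2 * 13 mod 31 = 14^2 * 13 = 10*13 = 6
  bit 3 = 0: r = r^2 mod 31 = 6^2 = 5
  bit 4 = 1: r = r^2 * 13 mod 31 = 5^2 * 13 = 25*13 = 15
  -> A = 15
B = 13^24 mod 31  (bits of 24 = 11000)
  bit 0 = 1: r = r^2 * 13 mod 31 = 1^2 * 13 = 1*13 = 13
  bit 1 = 1: r = r^2 * 13 mod 31 = 13^2 * 13 = 14*13 = 27
  bit 2 = 0: r = r^2 mod 31 = 27^2 = 16
  bit 3 = 0: r = r^2 mod 31 = 16^2 = 8
  bit 4 = 0: r = r^2 mod 31 = 8^2 = 2
  -> B = 2
s = B^a = 2^21 mod 31  (bits of 21 = 10101)
  bit 0 = 1: r = r^2 * 2 mod 31 = 1^2 * 2 = 1*2 = 2
  bit 1 = 0: r = r^2 mod 31 = 2^2 = 4
  bit 2 = 1: r = r^2 * 2 mod 31 = 4^2 * 2 = 16*2 = 1
  bit 3 = 0: r = r^2 mod 31 = 1^2 = 1
  bit 4 = 1: r = r^2 * 2 mod 31 = 1^2 * 2 = 1*2 = 2
  -> s = B^a = 2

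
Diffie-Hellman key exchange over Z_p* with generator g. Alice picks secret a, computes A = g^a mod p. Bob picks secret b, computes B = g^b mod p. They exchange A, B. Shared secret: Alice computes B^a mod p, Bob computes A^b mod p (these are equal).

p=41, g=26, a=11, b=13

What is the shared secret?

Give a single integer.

Answer: 13

Derivation:
A = 26^11 mod 41  (bits of 11 = 1011)
  bit 0 = 1: r = r^2 * 26 mod 41 = 1^2 * 26 = 1*26 = 26
  bit 1 = 0: r = r^2 mod 41 = 26^2 = 20
  bit 2 = 1: r = r^2 * 26 mod 41 = 20^2 * 26 = 31*26 = 27
  bit 3 = 1: r = r^2 * 26 mod 41 = 27^2 * 26 = 32*26 = 12
  -> A = 12
B = 26^13 mod 41  (bits of 13 = 1101)
  bit 0 = 1: r = r^2 * 26 mod 41 = 1^2 * 26 = 1*26 = 26
  bit 1 = 1: r = r^2 * 26 mod 41 = 26^2 * 26 = 20*26 = 28
  bit 2 = 0: r = r^2 mod 41 = 28^2 = 5
  bit 3 = 1: r = r^2 * 26 mod 41 = 5^2 * 26 = 25*26 = 35
  -> B = 35
s = B^a = 35^11 mod 41  (bits of 11 = 1011)
  bit 0 = 1: r = r^2 * 35 mod 41 = 1^2 * 35 = 1*35 = 35
  bit 1 = 0: r = r^2 mod 41 = 35^2 = 36
  bit 2 = 1: r = r^2 * 35 mod 41 = 36^2 * 35 = 25*35 = 14
  bit 3 = 1: r = r^2 * 35 mod 41 = 14^2 * 35 = 32*35 = 13
  -> s = B^a = 13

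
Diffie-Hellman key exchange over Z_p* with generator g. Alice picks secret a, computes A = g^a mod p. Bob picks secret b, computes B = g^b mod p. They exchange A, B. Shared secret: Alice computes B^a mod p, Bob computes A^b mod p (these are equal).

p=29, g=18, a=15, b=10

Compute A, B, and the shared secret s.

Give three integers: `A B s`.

A = 18^15 mod 29  (bits of 15 = 1111)
  bit 0 = 1: r = r^2 * 18 mod 29 = 1^2 * 18 = 1*18 = 18
  bit 1 = 1: r = r^2 * 18 mod 29 = 18^2 * 18 = 5*18 = 3
  bit 2 = 1: r = r^2 * 18 mod 29 = 3^2 * 18 = 9*18 = 17
  bit 3 = 1: r = r^2 * 18 mod 29 = 17^2 * 18 = 28*18 = 11
  -> A = 11
B = 18^10 mod 29  (bits of 10 = 1010)
  bit 0 = 1: r = r^2 * 18 mod 29 = 1^2 * 18 = 1*18 = 18
  bit 1 = 0: r = r^2 mod 29 = 18^2 = 5
  bit 2 = 1: r = r^2 * 18 mod 29 = 5^2 * 18 = 25*18 = 15
  bit 3 = 0: r = r^2 mod 29 = 15^2 = 22
  -> B = 22
s = B^a = 22^15 mod 29  (bits of 15 = 1111)
  bit 0 = 1: r = r^2 * 22 mod 29 = 1^2 * 22 = 1*22 = 22
  bit 1 = 1: r = r^2 * 22 mod 29 = 22^2 * 22 = 20*22 = 5
  bit 2 = 1: r = r^2 * 22 mod 29 = 5^2 * 22 = 25*22 = 28
  bit 3 = 1: r = r^2 * 22 mod 29 = 28^2 * 22 = 1*22 = 22
  -> s = B^a = 22

Answer: 11 22 22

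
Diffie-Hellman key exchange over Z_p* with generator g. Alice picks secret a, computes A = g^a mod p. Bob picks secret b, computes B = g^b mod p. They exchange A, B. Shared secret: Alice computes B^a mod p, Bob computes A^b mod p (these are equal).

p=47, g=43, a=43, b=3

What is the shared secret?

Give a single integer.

A = 43^43 mod 47  (bits of 43 = 101011)
  bit 0 = 1: r = r^2 * 43 mod 47 = 1^2 * 43 = 1*43 = 43
  bit 1 = 0: r = r^2 mod 47 = 43^2 = 16
  bit 2 = 1: r = r^2 * 43 mod 47 = 16^2 * 43 = 21*43 = 10
  bit 3 = 0: r = r^2 mod 47 = 10^2 = 6
  bit 4 = 1: r = r^2 * 43 mod 47 = 6^2 * 43 = 36*43 = 44
  bit 5 = 1: r = r^2 * 43 mod 47 = 44^2 * 43 = 9*43 = 11
  -> A = 11
B = 43^3 mod 47  (bits of 3 = 11)
  bit 0 = 1: r = r^2 * 43 mod 47 = 1^2 * 43 = 1*43 = 43
  bit 1 = 1: r = r^2 * 43 mod 47 = 43^2 * 43 = 16*43 = 30
  -> B = 30
s = B^a = 30^43 mod 47  (bits of 43 = 101011)
  bit 0 = 1: r = r^2 * 30 mod 47 = 1^2 * 30 = 1*30 = 30
  bit 1 = 0: r = r^2 mod 47 = 30^2 = 7
  bit 2 = 1: r = r^2 * 30 mod 47 = 7^2 * 30 = 2*30 = 13
  bit 3 = 0: r = r^2 mod 47 = 13^2 = 28
  bit 4 = 1: r = r^2 * 30 mod 47 = 28^2 * 30 = 32*30 = 20
  bit 5 = 1: r = r^2 * 30 mod 47 = 20^2 * 30 = 24*30 = 15
  -> s = B^a = 15

Answer: 15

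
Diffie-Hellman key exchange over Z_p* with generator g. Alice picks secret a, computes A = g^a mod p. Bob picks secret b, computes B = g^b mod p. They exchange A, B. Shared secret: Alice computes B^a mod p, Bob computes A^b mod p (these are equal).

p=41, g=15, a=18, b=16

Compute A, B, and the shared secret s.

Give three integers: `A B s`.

A = 15^18 mod 41  (bits of 18 = 10010)
  bit 0 = 1: r = r^2 * 15 mod 41 = 1^2 * 15 = 1*15 = 15
  bit 1 = 0: r = r^2 mod 41 = 15^2 = 20
  bit 2 = 0: r = r^2 mod 41 = 20^2 = 31
  bit 3 = 1: r = r^2 * 15 mod 41 = 31^2 * 15 = 18*15 = 24
  bit 4 = 0: r = r^2 mod 41 = 24^2 = 2
  -> A = 2
B = 15^16 mod 41  (bits of 16 = 10000)
  bit 0 = 1: r = r^2 * 15 mod 41 = 1^2 * 15 = 1*15 = 15
  bit 1 = 0: r = r^2 mod 41 = 15^2 = 20
  bit 2 = 0: r = r^2 mod 41 = 20^2 = 31
  bit 3 = 0: r = r^2 mod 41 = 31^2 = 18
  bit 4 = 0: r = r^2 mod 41 = 18^2 = 37
  -> B = 37
s = B^a = 37^18 mod 41  (bits of 18 = 10010)
  bit 0 = 1: r = r^2 * 37 mod 41 = 1^2 * 37 = 1*37 = 37
  bit 1 = 0: r = r^2 mod 41 = 37^2 = 16
  bit 2 = 0: r = r^2 mod 41 = 16^2 = 10
  bit 3 = 1: r = r^2 * 37 mod 41 = 10^2 * 37 = 18*37 = 10
  bit 4 = 0: r = r^2 mod 41 = 10^2 = 18
  -> s = B^a = 18

Answer: 2 37 18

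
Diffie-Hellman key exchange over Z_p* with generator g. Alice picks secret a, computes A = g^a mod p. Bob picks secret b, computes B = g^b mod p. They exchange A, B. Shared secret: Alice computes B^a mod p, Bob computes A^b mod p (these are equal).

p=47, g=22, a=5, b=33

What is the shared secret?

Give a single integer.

Answer: 39

Derivation:
A = 22^5 mod 47  (bits of 5 = 101)
  bit 0 = 1: r = r^2 * 22 mod 47 = 1^2 * 22 = 1*22 = 22
  bit 1 = 0: r = r^2 mod 47 = 22^2 = 14
  bit 2 = 1: r = r^2 * 22 mod 47 = 14^2 * 22 = 8*22 = 35
  -> A = 35
B = 22^33 mod 47  (bits of 33 = 100001)
  bit 0 = 1: r = r^2 * 22 mod 47 = 1^2 * 22 = 1*22 = 22
  bit 1 = 0: r = r^2 mod 47 = 22^2 = 14
  bit 2 = 0: r = r^2 mod 47 = 14^2 = 8
  bit 3 = 0: r = r^2 mod 47 = 8^2 = 17
  bit 4 = 0: r = r^2 mod 47 = 17^2 = 7
  bit 5 = 1: r = r^2 * 22 mod 47 = 7^2 * 22 = 2*22 = 44
  -> B = 44
s = B^a = 44^5 mod 47  (bits of 5 = 101)
  bit 0 = 1: r = r^2 * 44 mod 47 = 1^2 * 44 = 1*44 = 44
  bit 1 = 0: r = r^2 mod 47 = 44^2 = 9
  bit 2 = 1: r = r^2 * 44 mod 47 = 9^2 * 44 = 34*44 = 39
  -> s = B^a = 39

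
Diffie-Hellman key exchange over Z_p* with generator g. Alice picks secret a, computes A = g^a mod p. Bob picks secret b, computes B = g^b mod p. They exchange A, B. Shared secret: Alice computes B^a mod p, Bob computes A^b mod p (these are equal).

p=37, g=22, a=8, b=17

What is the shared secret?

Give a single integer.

Answer: 16

Derivation:
A = 22^8 mod 37  (bits of 8 = 1000)
  bit 0 = 1: r = r^2 * 22 mod 37 = 1^2 * 22 = 1*22 = 22
  bit 1 = 0: r = r^2 mod 37 = 22^2 = 3
  bit 2 = 0: r = r^2 mod 37 = 3^2 = 9
  bit 3 = 0: r = r^2 mod 37 = 9^2 = 7
  -> A = 7
B = 22^17 mod 37  (bits of 17 = 10001)
  bit 0 = 1: r = r^2 * 22 mod 37 = 1^2 * 22 = 1*22 = 22
  bit 1 = 0: r = r^2 mod 37 = 22^2 = 3
  bit 2 = 0: r = r^2 mod 37 = 3^2 = 9
  bit 3 = 0: r = r^2 mod 37 = 9^2 = 7
  bit 4 = 1: r = r^2 * 22 mod 37 = 7^2 * 22 = 12*22 = 5
  -> B = 5
s = B^a = 5^8 mod 37  (bits of 8 = 1000)
  bit 0 = 1: r = r^2 * 5 mod 37 = 1^2 * 5 = 1*5 = 5
  bit 1 = 0: r = r^2 mod 37 = 5^2 = 25
  bit 2 = 0: r = r^2 mod 37 = 25^2 = 33
  bit 3 = 0: r = r^2 mod 37 = 33^2 = 16
  -> s = B^a = 16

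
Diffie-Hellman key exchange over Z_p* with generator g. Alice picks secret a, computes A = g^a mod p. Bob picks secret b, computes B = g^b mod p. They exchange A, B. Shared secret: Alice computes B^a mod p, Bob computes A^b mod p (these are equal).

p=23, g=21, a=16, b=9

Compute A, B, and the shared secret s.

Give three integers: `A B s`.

Answer: 9 17 2

Derivation:
A = 21^16 mod 23  (bits of 16 = 10000)
  bit 0 = 1: r = r^2 * 21 mod 23 = 1^2 * 21 = 1*21 = 21
  bit 1 = 0: r = r^2 mod 23 = 21^2 = 4
  bit 2 = 0: r = r^2 mod 23 = 4^2 = 16
  bit 3 = 0: r = r^2 mod 23 = 16^2 = 3
  bit 4 = 0: r = r^2 mod 23 = 3^2 = 9
  -> A = 9
B = 21^9 mod 23  (bits of 9 = 1001)
  bit 0 = 1: r = r^2 * 21 mod 23 = 1^2 * 21 = 1*21 = 21
  bit 1 = 0: r = r^2 mod 23 = 21^2 = 4
  bit 2 = 0: r = r^2 mod 23 = 4^2 = 16
  bit 3 = 1: r = r^2 * 21 mod 23 = 16^2 * 21 = 3*21 = 17
  -> B = 17
s = B^a = 17^16 mod 23  (bits of 16 = 10000)
  bit 0 = 1: r = r^2 * 17 mod 23 = 1^2 * 17 = 1*17 = 17
  bit 1 = 0: r = r^2 mod 23 = 17^2 = 13
  bit 2 = 0: r = r^2 mod 23 = 13^2 = 8
  bit 3 = 0: r = r^2 mod 23 = 8^2 = 18
  bit 4 = 0: r = r^2 mod 23 = 18^2 = 2
  -> s = B^a = 2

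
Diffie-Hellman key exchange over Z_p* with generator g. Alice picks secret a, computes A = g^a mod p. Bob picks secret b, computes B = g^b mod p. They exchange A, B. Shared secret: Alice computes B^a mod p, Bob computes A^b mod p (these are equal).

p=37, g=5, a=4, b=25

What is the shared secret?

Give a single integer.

A = 5^4 mod 37  (bits of 4 = 100)
  bit 0 = 1: r = r^2 * 5 mod 37 = 1^2 * 5 = 1*5 = 5
  bit 1 = 0: r = r^2 mod 37 = 5^2 = 25
  bit 2 = 0: r = r^2 mod 37 = 25^2 = 33
  -> A = 33
B = 5^25 mod 37  (bits of 25 = 11001)
  bit 0 = 1: r = r^2 * 5 mod 37 = 1^2 * 5 = 1*5 = 5
  bit 1 = 1: r = r^2 * 5 mod 37 = 5^2 * 5 = 25*5 = 14
  bit 2 = 0: r = r^2 mod 37 = 14^2 = 11
  bit 3 = 0: r = r^2 mod 37 = 11^2 = 10
  bit 4 = 1: r = r^2 * 5 mod 37 = 10^2 * 5 = 26*5 = 19
  -> B = 19
s = B^a = 19^4 mod 37  (bits of 4 = 100)
  bit 0 = 1: r = r^2 * 19 mod 37 = 1^2 * 19 = 1*19 = 19
  bit 1 = 0: r = r^2 mod 37 = 19^2 = 28
  bit 2 = 0: r = r^2 mod 37 = 28^2 = 7
  -> s = B^a = 7

Answer: 7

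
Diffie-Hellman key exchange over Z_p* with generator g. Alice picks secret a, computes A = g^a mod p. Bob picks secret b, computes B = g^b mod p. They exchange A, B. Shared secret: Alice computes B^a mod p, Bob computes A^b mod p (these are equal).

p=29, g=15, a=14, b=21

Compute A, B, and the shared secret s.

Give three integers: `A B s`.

A = 15^14 mod 29  (bits of 14 = 1110)
  bit 0 = 1: r = r^2 * 15 mod 29 = 1^2 * 15 = 1*15 = 15
  bit 1 = 1: r = r^2 * 15 mod 29 = 15^2 * 15 = 22*15 = 11
  bit 2 = 1: r = r^2 * 15 mod 29 = 11^2 * 15 = 5*15 = 17
  bit 3 = 0: r = r^2 mod 29 = 17^2 = 28
  -> A = 28
B = 15^21 mod 29  (bits of 21 = 10101)
  bit 0 = 1: r = r^2 * 15 mod 29 = 1^2 * 15 = 1*15 = 15
  bit 1 = 0: r = r^2 mod 29 = 15^2 = 22
  bit 2 = 1: r = r^2 * 15 mod 29 = 22^2 * 15 = 20*15 = 10
  bit 3 = 0: r = r^2 mod 29 = 10^2 = 13
  bit 4 = 1: r = r^2 * 15 mod 29 = 13^2 * 15 = 24*15 = 12
  -> B = 12
s = B^a = 12^14 mod 29  (bits of 14 = 1110)
  bit 0 = 1: r = r^2 * 12 mod 29 = 1^2 * 12 = 1*12 = 12
  bit 1 = 1: r = r^2 * 12 mod 29 = 12^2 * 12 = 28*12 = 17
  bit 2 = 1: r = r^2 * 12 mod 29 = 17^2 * 12 = 28*12 = 17
  bit 3 = 0: r = r^2 mod 29 = 17^2 = 28
  -> s = B^a = 28

Answer: 28 12 28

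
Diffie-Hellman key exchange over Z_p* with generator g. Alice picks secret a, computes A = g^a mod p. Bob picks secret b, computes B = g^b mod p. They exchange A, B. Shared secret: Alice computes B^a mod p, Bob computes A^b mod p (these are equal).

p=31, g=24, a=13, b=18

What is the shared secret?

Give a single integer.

A = 24^13 mod 31  (bits of 13 = 1101)
  bit 0 = 1: r = r^2 * 24 mod 31 = 1^2 * 24 = 1*24 = 24
  bit 1 = 1: r = r^2 * 24 mod 31 = 24^2 * 24 = 18*24 = 29
  bit 2 = 0: r = r^2 mod 31 = 29^2 = 4
  bit 3 = 1: r = r^2 * 24 mod 31 = 4^2 * 24 = 16*24 = 12
  -> A = 12
B = 24^18 mod 31  (bits of 18 = 10010)
  bit 0 = 1: r = r^2 * 24 mod 31 = 1^2 * 24 = 1*24 = 24
  bit 1 = 0: r = r^2 mod 31 = 24^2 = 18
  bit 2 = 0: r = r^2 mod 31 = 18^2 = 14
  bit 3 = 1: r = r^2 * 24 mod 31 = 14^2 * 24 = 10*24 = 23
  bit 4 = 0: r = r^2 mod 31 = 23^2 = 2
  -> B = 2
s = B^a = 2^13 mod 31  (bits of 13 = 1101)
  bit 0 = 1: r = r^2 * 2 mod 31 = 1^2 * 2 = 1*2 = 2
  bit 1 = 1: r = r^2 * 2 mod 31 = 2^2 * 2 = 4*2 = 8
  bit 2 = 0: r = r^2 mod 31 = 8^2 = 2
  bit 3 = 1: r = r^2 * 2 mod 31 = 2^2 * 2 = 4*2 = 8
  -> s = B^a = 8

Answer: 8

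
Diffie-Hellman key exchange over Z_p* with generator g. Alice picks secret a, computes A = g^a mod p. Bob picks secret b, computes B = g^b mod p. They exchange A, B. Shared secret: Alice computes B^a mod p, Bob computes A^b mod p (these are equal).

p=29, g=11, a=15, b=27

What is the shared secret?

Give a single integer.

Answer: 21

Derivation:
A = 11^15 mod 29  (bits of 15 = 1111)
  bit 0 = 1: r = r^2 * 11 mod 29 = 1^2 * 11 = 1*11 = 11
  bit 1 = 1: r = r^2 * 11 mod 29 = 11^2 * 11 = 5*11 = 26
  bit 2 = 1: r = r^2 * 11 mod 29 = 26^2 * 11 = 9*11 = 12
  bit 3 = 1: r = r^2 * 11 mod 29 = 12^2 * 11 = 28*11 = 18
  -> A = 18
B = 11^27 mod 29  (bits of 27 = 11011)
  bit 0 = 1: r = r^2 * 11 mod 29 = 1^2 * 11 = 1*11 = 11
  bit 1 = 1: r = r^2 * 11 mod 29 = 11^2 * 11 = 5*11 = 26
  bit 2 = 0: r = r^2 mod 29 = 26^2 = 9
  bit 3 = 1: r = r^2 * 11 mod 29 = 9^2 * 11 = 23*11 = 21
  bit 4 = 1: r = r^2 * 11 mod 29 = 21^2 * 11 = 6*11 = 8
  -> B = 8
s = B^a = 8^15 mod 29  (bits of 15 = 1111)
  bit 0 = 1: r = r^2 * 8 mod 29 = 1^2 * 8 = 1*8 = 8
  bit 1 = 1: r = r^2 * 8 mod 29 = 8^2 * 8 = 6*8 = 19
  bit 2 = 1: r = r^2 * 8 mod 29 = 19^2 * 8 = 13*8 = 17
  bit 3 = 1: r = r^2 * 8 mod 29 = 17^2 * 8 = 28*8 = 21
  -> s = B^a = 21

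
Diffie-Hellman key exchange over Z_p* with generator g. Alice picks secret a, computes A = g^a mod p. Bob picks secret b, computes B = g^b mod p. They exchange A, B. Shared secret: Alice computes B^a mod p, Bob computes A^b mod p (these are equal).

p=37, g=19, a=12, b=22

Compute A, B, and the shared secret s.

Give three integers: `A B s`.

A = 19^12 mod 37  (bits of 12 = 1100)
  bit 0 = 1: r = r^2 * 19 mod 37 = 1^2 * 19 = 1*19 = 19
  bit 1 = 1: r = r^2 * 19 mod 37 = 19^2 * 19 = 28*19 = 14
  bit 2 = 0: r = r^2 mod 37 = 14^2 = 11
  bit 3 = 0: r = r^2 mod 37 = 11^2 = 10
  -> A = 10
B = 19^22 mod 37  (bits of 22 = 10110)
  bit 0 = 1: r = r^2 * 19 mod 37 = 1^2 * 19 = 1*19 = 19
  bit 1 = 0: r = r^2 mod 37 = 19^2 = 28
  bit 2 = 1: r = r^2 * 19 mod 37 = 28^2 * 19 = 7*19 = 22
  bit 3 = 1: r = r^2 * 19 mod 37 = 22^2 * 19 = 3*19 = 20
  bit 4 = 0: r = r^2 mod 37 = 20^2 = 30
  -> B = 30
s = B^a = 30^12 mod 37  (bits of 12 = 1100)
  bit 0 = 1: r = r^2 * 30 mod 37 = 1^2 * 30 = 1*30 = 30
  bit 1 = 1: r = r^2 * 30 mod 37 = 30^2 * 30 = 12*30 = 27
  bit 2 = 0: r = r^2 mod 37 = 27^2 = 26
  bit 3 = 0: r = r^2 mod 37 = 26^2 = 10
  -> s = B^a = 10

Answer: 10 30 10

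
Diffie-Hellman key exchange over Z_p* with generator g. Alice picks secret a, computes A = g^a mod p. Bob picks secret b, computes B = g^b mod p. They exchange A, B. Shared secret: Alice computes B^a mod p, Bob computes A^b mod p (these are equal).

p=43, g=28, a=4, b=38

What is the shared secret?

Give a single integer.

A = 28^4 mod 43  (bits of 4 = 100)
  bit 0 = 1: r = r^2 * 28 mod 43 = 1^2 * 28 = 1*28 = 28
  bit 1 = 0: r = r^2 mod 43 = 28^2 = 10
  bit 2 = 0: r = r^2 mod 43 = 10^2 = 14
  -> A = 14
B = 28^38 mod 43  (bits of 38 = 100110)
  bit 0 = 1: r = r^2 * 28 mod 43 = 1^2 * 28 = 1*28 = 28
  bit 1 = 0: r = r^2 mod 43 = 28^2 = 10
  bit 2 = 0: r = r^2 mod 43 = 10^2 = 14
  bit 3 = 1: r = r^2 * 28 mod 43 = 14^2 * 28 = 24*28 = 27
  bit 4 = 1: r = r^2 * 28 mod 43 = 27^2 * 28 = 41*28 = 30
  bit 5 = 0: r = r^2 mod 43 = 30^2 = 40
  -> B = 40
s = B^a = 40^4 mod 43  (bits of 4 = 100)
  bit 0 = 1: r = r^2 * 40 mod 43 = 1^2 * 40 = 1*40 = 40
  bit 1 = 0: r = r^2 mod 43 = 40^2 = 9
  bit 2 = 0: r = r^2 mod 43 = 9^2 = 38
  -> s = B^a = 38

Answer: 38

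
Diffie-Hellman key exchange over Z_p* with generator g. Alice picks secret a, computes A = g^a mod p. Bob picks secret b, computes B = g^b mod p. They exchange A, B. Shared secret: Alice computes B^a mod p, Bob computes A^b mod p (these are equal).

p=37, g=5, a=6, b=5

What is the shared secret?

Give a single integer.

Answer: 27

Derivation:
A = 5^6 mod 37  (bits of 6 = 110)
  bit 0 = 1: r = r^2 * 5 mod 37 = 1^2 * 5 = 1*5 = 5
  bit 1 = 1: r = r^2 * 5 mod 37 = 5^2 * 5 = 25*5 = 14
  bit 2 = 0: r = r^2 mod 37 = 14^2 = 11
  -> A = 11
B = 5^5 mod 37  (bits of 5 = 101)
  bit 0 = 1: r = r^2 * 5 mod 37 = 1^2 * 5 = 1*5 = 5
  bit 1 = 0: r = r^2 mod 37 = 5^2 = 25
  bit 2 = 1: r = r^2 * 5 mod 37 = 25^2 * 5 = 33*5 = 17
  -> B = 17
s = B^a = 17^6 mod 37  (bits of 6 = 110)
  bit 0 = 1: r = r^2 * 17 mod 37 = 1^2 * 17 = 1*17 = 17
  bit 1 = 1: r = r^2 * 17 mod 37 = 17^2 * 17 = 30*17 = 29
  bit 2 = 0: r = r^2 mod 37 = 29^2 = 27
  -> s = B^a = 27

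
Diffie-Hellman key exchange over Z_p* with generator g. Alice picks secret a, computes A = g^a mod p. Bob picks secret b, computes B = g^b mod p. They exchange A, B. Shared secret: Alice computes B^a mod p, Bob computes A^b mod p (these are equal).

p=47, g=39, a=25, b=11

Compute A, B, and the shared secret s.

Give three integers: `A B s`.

A = 39^25 mod 47  (bits of 25 = 11001)
  bit 0 = 1: r = r^2 * 39 mod 47 = 1^2 * 39 = 1*39 = 39
  bit 1 = 1: r = r^2 * 39 mod 47 = 39^2 * 39 = 17*39 = 5
  bit 2 = 0: r = r^2 mod 47 = 5^2 = 25
  bit 3 = 0: r = r^2 mod 47 = 25^2 = 14
  bit 4 = 1: r = r^2 * 39 mod 47 = 14^2 * 39 = 8*39 = 30
  -> A = 30
B = 39^11 mod 47  (bits of 11 = 1011)
  bit 0 = 1: r = r^2 * 39 mod 47 = 1^2 * 39 = 1*39 = 39
  bit 1 = 0: r = r^2 mod 47 = 39^2 = 17
  bit 2 = 1: r = r^2 * 39 mod 47 = 17^2 * 39 = 7*39 = 38
  bit 3 = 1: r = r^2 * 39 mod 47 = 38^2 * 39 = 34*39 = 10
  -> B = 10
s = B^a = 10^25 mod 47  (bits of 25 = 11001)
  bit 0 = 1: r = r^2 * 10 mod 47 = 1^2 * 10 = 1*10 = 10
  bit 1 = 1: r = r^2 * 10 mod 47 = 10^2 * 10 = 6*10 = 13
  bit 2 = 0: r = r^2 mod 47 = 13^2 = 28
  bit 3 = 0: r = r^2 mod 47 = 28^2 = 32
  bit 4 = 1: r = r^2 * 10 mod 47 = 32^2 * 10 = 37*10 = 41
  -> s = B^a = 41

Answer: 30 10 41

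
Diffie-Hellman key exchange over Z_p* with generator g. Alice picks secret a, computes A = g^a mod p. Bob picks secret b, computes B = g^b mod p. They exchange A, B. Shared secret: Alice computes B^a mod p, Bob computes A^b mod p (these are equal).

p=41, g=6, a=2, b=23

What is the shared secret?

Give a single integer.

Answer: 39

Derivation:
A = 6^2 mod 41  (bits of 2 = 10)
  bit 0 = 1: r = r^2 * 6 mod 41 = 1^2 * 6 = 1*6 = 6
  bit 1 = 0: r = r^2 mod 41 = 6^2 = 36
  -> A = 36
B = 6^23 mod 41  (bits of 23 = 10111)
  bit 0 = 1: r = r^2 * 6 mod 41 = 1^2 * 6 = 1*6 = 6
  bit 1 = 0: r = r^2 mod 41 = 6^2 = 36
  bit 2 = 1: r = r^2 * 6 mod 41 = 36^2 * 6 = 25*6 = 27
  bit 3 = 1: r = r^2 * 6 mod 41 = 27^2 * 6 = 32*6 = 28
  bit 4 = 1: r = r^2 * 6 mod 41 = 28^2 * 6 = 5*6 = 30
  -> B = 30
s = B^a = 30^2 mod 41  (bits of 2 = 10)
  bit 0 = 1: r = r^2 * 30 mod 41 = 1^2 * 30 = 1*30 = 30
  bit 1 = 0: r = r^2 mod 41 = 30^2 = 39
  -> s = B^a = 39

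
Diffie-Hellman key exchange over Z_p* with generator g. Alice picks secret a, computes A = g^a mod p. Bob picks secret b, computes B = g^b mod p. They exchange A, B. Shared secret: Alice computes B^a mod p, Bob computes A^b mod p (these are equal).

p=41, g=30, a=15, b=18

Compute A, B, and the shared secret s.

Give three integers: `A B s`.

Answer: 14 21 32

Derivation:
A = 30^15 mod 41  (bits of 15 = 1111)
  bit 0 = 1: r = r^2 * 30 mod 41 = 1^2 * 30 = 1*30 = 30
  bit 1 = 1: r = r^2 * 30 mod 41 = 30^2 * 30 = 39*30 = 22
  bit 2 = 1: r = r^2 * 30 mod 41 = 22^2 * 30 = 33*30 = 6
  bit 3 = 1: r = r^2 * 30 mod 41 = 6^2 * 30 = 36*30 = 14
  -> A = 14
B = 30^18 mod 41  (bits of 18 = 10010)
  bit 0 = 1: r = r^2 * 30 mod 41 = 1^2 * 30 = 1*30 = 30
  bit 1 = 0: r = r^2 mod 41 = 30^2 = 39
  bit 2 = 0: r = r^2 mod 41 = 39^2 = 4
  bit 3 = 1: r = r^2 * 30 mod 41 = 4^2 * 30 = 16*30 = 29
  bit 4 = 0: r = r^2 mod 41 = 29^2 = 21
  -> B = 21
s = B^a = 21^15 mod 41  (bits of 15 = 1111)
  bit 0 = 1: r = r^2 * 21 mod 41 = 1^2 * 21 = 1*21 = 21
  bit 1 = 1: r = r^2 * 21 mod 41 = 21^2 * 21 = 31*21 = 36
  bit 2 = 1: r = r^2 * 21 mod 41 = 36^2 * 21 = 25*21 = 33
  bit 3 = 1: r = r^2 * 21 mod 41 = 33^2 * 21 = 23*21 = 32
  -> s = B^a = 32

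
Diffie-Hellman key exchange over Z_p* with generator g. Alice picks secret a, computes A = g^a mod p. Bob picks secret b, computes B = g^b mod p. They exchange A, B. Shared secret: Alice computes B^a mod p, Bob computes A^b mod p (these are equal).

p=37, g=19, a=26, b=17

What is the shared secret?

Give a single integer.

Answer: 3

Derivation:
A = 19^26 mod 37  (bits of 26 = 11010)
  bit 0 = 1: r = r^2 * 19 mod 37 = 1^2 * 19 = 1*19 = 19
  bit 1 = 1: r = r^2 * 19 mod 37 = 19^2 * 19 = 28*19 = 14
  bit 2 = 0: r = r^2 mod 37 = 14^2 = 11
  bit 3 = 1: r = r^2 * 19 mod 37 = 11^2 * 19 = 10*19 = 5
  bit 4 = 0: r = r^2 mod 37 = 5^2 = 25
  -> A = 25
B = 19^17 mod 37  (bits of 17 = 10001)
  bit 0 = 1: r = r^2 * 19 mod 37 = 1^2 * 19 = 1*19 = 19
  bit 1 = 0: r = r^2 mod 37 = 19^2 = 28
  bit 2 = 0: r = r^2 mod 37 = 28^2 = 7
  bit 3 = 0: r = r^2 mod 37 = 7^2 = 12
  bit 4 = 1: r = r^2 * 19 mod 37 = 12^2 * 19 = 33*19 = 35
  -> B = 35
s = B^a = 35^26 mod 37  (bits of 26 = 11010)
  bit 0 = 1: r = r^2 * 35 mod 37 = 1^2 * 35 = 1*35 = 35
  bit 1 = 1: r = r^2 * 35 mod 37 = 35^2 * 35 = 4*35 = 29
  bit 2 = 0: r = r^2 mod 37 = 29^2 = 27
  bit 3 = 1: r = r^2 * 35 mod 37 = 27^2 * 35 = 26*35 = 22
  bit 4 = 0: r = r^2 mod 37 = 22^2 = 3
  -> s = B^a = 3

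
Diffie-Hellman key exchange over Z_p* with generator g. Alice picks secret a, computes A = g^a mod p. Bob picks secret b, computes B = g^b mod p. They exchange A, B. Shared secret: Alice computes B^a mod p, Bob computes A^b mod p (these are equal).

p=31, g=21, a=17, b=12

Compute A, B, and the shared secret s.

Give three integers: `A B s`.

Answer: 24 4 16

Derivation:
A = 21^17 mod 31  (bits of 17 = 10001)
  bit 0 = 1: r = r^2 * 21 mod 31 = 1^2 * 21 = 1*21 = 21
  bit 1 = 0: r = r^2 mod 31 = 21^2 = 7
  bit 2 = 0: r = r^2 mod 31 = 7^2 = 18
  bit 3 = 0: r = r^2 mod 31 = 18^2 = 14
  bit 4 = 1: r = r^2 * 21 mod 31 = 14^2 * 21 = 10*21 = 24
  -> A = 24
B = 21^12 mod 31  (bits of 12 = 1100)
  bit 0 = 1: r = r^2 * 21 mod 31 = 1^2 * 21 = 1*21 = 21
  bit 1 = 1: r = r^2 * 21 mod 31 = 21^2 * 21 = 7*21 = 23
  bit 2 = 0: r = r^2 mod 31 = 23^2 = 2
  bit 3 = 0: r = r^2 mod 31 = 2^2 = 4
  -> B = 4
s = B^a = 4^17 mod 31  (bits of 17 = 10001)
  bit 0 = 1: r = r^2 * 4 mod 31 = 1^2 * 4 = 1*4 = 4
  bit 1 = 0: r = r^2 mod 31 = 4^2 = 16
  bit 2 = 0: r = r^2 mod 31 = 16^2 = 8
  bit 3 = 0: r = r^2 mod 31 = 8^2 = 2
  bit 4 = 1: r = r^2 * 4 mod 31 = 2^2 * 4 = 4*4 = 16
  -> s = B^a = 16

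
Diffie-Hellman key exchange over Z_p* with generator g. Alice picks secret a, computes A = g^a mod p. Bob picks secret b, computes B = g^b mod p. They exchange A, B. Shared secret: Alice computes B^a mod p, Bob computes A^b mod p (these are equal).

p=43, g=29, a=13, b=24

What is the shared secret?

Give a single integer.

A = 29^13 mod 43  (bits of 13 = 1101)
  bit 0 = 1: r = r^2 * 29 mod 43 = 1^2 * 29 = 1*29 = 29
  bit 1 = 1: r = r^2 * 29 mod 43 = 29^2 * 29 = 24*29 = 8
  bit 2 = 0: r = r^2 mod 43 = 8^2 = 21
  bit 3 = 1: r = r^2 * 29 mod 43 = 21^2 * 29 = 11*29 = 18
  -> A = 18
B = 29^24 mod 43  (bits of 24 = 11000)
  bit 0 = 1: r = r^2 * 29 mod 43 = 1^2 * 29 = 1*29 = 29
  bit 1 = 1: r = r^2 * 29 mod 43 = 29^2 * 29 = 24*29 = 8
  bit 2 = 0: r = r^2 mod 43 = 8^2 = 21
  bit 3 = 0: r = r^2 mod 43 = 21^2 = 11
  bit 4 = 0: r = r^2 mod 43 = 11^2 = 35
  -> B = 35
s = B^a = 35^13 mod 43  (bits of 13 = 1101)
  bit 0 = 1: r = r^2 * 35 mod 43 = 1^2 * 35 = 1*35 = 35
  bit 1 = 1: r = r^2 * 35 mod 43 = 35^2 * 35 = 21*35 = 4
  bit 2 = 0: r = r^2 mod 43 = 4^2 = 16
  bit 3 = 1: r = r^2 * 35 mod 43 = 16^2 * 35 = 41*35 = 16
  -> s = B^a = 16

Answer: 16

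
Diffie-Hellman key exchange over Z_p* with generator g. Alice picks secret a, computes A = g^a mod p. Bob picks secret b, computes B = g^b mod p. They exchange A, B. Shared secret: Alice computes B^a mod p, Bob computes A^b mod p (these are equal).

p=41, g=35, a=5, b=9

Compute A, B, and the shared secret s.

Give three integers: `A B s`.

A = 35^5 mod 41  (bits of 5 = 101)
  bit 0 = 1: r = r^2 * 35 mod 41 = 1^2 * 35 = 1*35 = 35
  bit 1 = 0: r = r^2 mod 41 = 35^2 = 36
  bit 2 = 1: r = r^2 * 35 mod 41 = 36^2 * 35 = 25*35 = 14
  -> A = 14
B = 35^9 mod 41  (bits of 9 = 1001)
  bit 0 = 1: r = r^2 * 35 mod 41 = 1^2 * 35 = 1*35 = 35
  bit 1 = 0: r = r^2 mod 41 = 35^2 = 36
  bit 2 = 0: r = r^2 mod 41 = 36^2 = 25
  bit 3 = 1: r = r^2 * 35 mod 41 = 25^2 * 35 = 10*35 = 22
  -> B = 22
s = B^a = 22^5 mod 41  (bits of 5 = 101)
  bit 0 = 1: r = r^2 * 22 mod 41 = 1^2 * 22 = 1*22 = 22
  bit 1 = 0: r = r^2 mod 41 = 22^2 = 33
  bit 2 = 1: r = r^2 * 22 mod 41 = 33^2 * 22 = 23*22 = 14
  -> s = B^a = 14

Answer: 14 22 14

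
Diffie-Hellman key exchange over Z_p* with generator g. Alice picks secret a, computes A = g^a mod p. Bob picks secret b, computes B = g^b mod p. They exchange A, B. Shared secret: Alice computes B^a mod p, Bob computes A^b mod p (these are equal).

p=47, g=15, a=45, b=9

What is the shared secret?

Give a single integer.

A = 15^45 mod 47  (bits of 45 = 101101)
  bit 0 = 1: r = r^2 * 15 mod 47 = 1^2 * 15 = 1*15 = 15
  bit 1 = 0: r = r^2 mod 47 = 15^2 = 37
  bit 2 = 1: r = r^2 * 15 mod 47 = 37^2 * 15 = 6*15 = 43
  bit 3 = 1: r = r^2 * 15 mod 47 = 43^2 * 15 = 16*15 = 5
  bit 4 = 0: r = r^2 mod 47 = 5^2 = 25
  bit 5 = 1: r = r^2 * 15 mod 47 = 25^2 * 15 = 14*15 = 22
  -> A = 22
B = 15^9 mod 47  (bits of 9 = 1001)
  bit 0 = 1: r = r^2 * 15 mod 47 = 1^2 * 15 = 1*15 = 15
  bit 1 = 0: r = r^2 mod 47 = 15^2 = 37
  bit 2 = 0: r = r^2 mod 47 = 37^2 = 6
  bit 3 = 1: r = r^2 * 15 mod 47 = 6^2 * 15 = 36*15 = 23
  -> B = 23
s = B^a = 23^45 mod 47  (bits of 45 = 101101)
  bit 0 = 1: r = r^2 * 23 mod 47 = 1^2 * 23 = 1*23 = 23
  bit 1 = 0: r = r^2 mod 47 = 23^2 = 12
  bit 2 = 1: r = r^2 * 23 mod 47 = 12^2 * 23 = 3*23 = 22
  bit 3 = 1: r = r^2 * 23 mod 47 = 22^2 * 23 = 14*23 = 40
  bit 4 = 0: r = r^2 mod 47 = 40^2 = 2
  bit 5 = 1: r = r^2 * 23 mod 47 = 2^2 * 23 = 4*23 = 45
  -> s = B^a = 45

Answer: 45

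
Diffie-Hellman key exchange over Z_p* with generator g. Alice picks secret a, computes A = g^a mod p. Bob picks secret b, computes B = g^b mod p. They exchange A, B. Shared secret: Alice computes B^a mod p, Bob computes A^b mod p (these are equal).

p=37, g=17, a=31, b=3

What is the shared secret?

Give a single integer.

Answer: 8

Derivation:
A = 17^31 mod 37  (bits of 31 = 11111)
  bit 0 = 1: r = r^2 * 17 mod 37 = 1^2 * 17 = 1*17 = 17
  bit 1 = 1: r = r^2 * 17 mod 37 = 17^2 * 17 = 30*17 = 29
  bit 2 = 1: r = r^2 * 17 mod 37 = 29^2 * 17 = 27*17 = 15
  bit 3 = 1: r = r^2 * 17 mod 37 = 15^2 * 17 = 3*17 = 14
  bit 4 = 1: r = r^2 * 17 mod 37 = 14^2 * 17 = 11*17 = 2
  -> A = 2
B = 17^3 mod 37  (bits of 3 = 11)
  bit 0 = 1: r = r^2 * 17 mod 37 = 1^2 * 17 = 1*17 = 17
  bit 1 = 1: r = r^2 * 17 mod 37 = 17^2 * 17 = 30*17 = 29
  -> B = 29
s = B^a = 29^31 mod 37  (bits of 31 = 11111)
  bit 0 = 1: r = r^2 * 29 mod 37 = 1^2 * 29 = 1*29 = 29
  bit 1 = 1: r = r^2 * 29 mod 37 = 29^2 * 29 = 27*29 = 6
  bit 2 = 1: r = r^2 * 29 mod 37 = 6^2 * 29 = 36*29 = 8
  bit 3 = 1: r = r^2 * 29 mod 37 = 8^2 * 29 = 27*29 = 6
  bit 4 = 1: r = r^2 * 29 mod 37 = 6^2 * 29 = 36*29 = 8
  -> s = B^a = 8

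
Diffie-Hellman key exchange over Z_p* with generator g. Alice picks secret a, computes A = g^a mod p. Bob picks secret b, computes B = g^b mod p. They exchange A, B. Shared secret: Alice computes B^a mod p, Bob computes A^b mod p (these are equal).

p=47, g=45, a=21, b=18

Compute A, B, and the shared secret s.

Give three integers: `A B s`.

A = 45^21 mod 47  (bits of 21 = 10101)
  bit 0 = 1: r = r^2 * 45 mod 47 = 1^2 * 45 = 1*45 = 45
  bit 1 = 0: r = r^2 mod 47 = 45^2 = 4
  bit 2 = 1: r = r^2 * 45 mod 47 = 4^2 * 45 = 16*45 = 15
  bit 3 = 0: r = r^2 mod 47 = 15^2 = 37
  bit 4 = 1: r = r^2 * 45 mod 47 = 37^2 * 45 = 6*45 = 35
  -> A = 35
B = 45^18 mod 47  (bits of 18 = 10010)
  bit 0 = 1: r = r^2 * 45 mod 47 = 1^2 * 45 = 1*45 = 45
  bit 1 = 0: r = r^2 mod 47 = 45^2 = 4
  bit 2 = 0: r = r^2 mod 47 = 4^2 = 16
  bit 3 = 1: r = r^2 * 45 mod 47 = 16^2 * 45 = 21*45 = 5
  bit 4 = 0: r = r^2 mod 47 = 5^2 = 25
  -> B = 25
s = B^a = 25^21 mod 47  (bits of 21 = 10101)
  bit 0 = 1: r = r^2 * 25 mod 47 = 1^2 * 25 = 1*25 = 25
  bit 1 = 0: r = r^2 mod 47 = 25^2 = 14
  bit 2 = 1: r = r^2 * 25 mod 47 = 14^2 * 25 = 8*25 = 12
  bit 3 = 0: r = r^2 mod 47 = 12^2 = 3
  bit 4 = 1: r = r^2 * 25 mod 47 = 3^2 * 25 = 9*25 = 37
  -> s = B^a = 37

Answer: 35 25 37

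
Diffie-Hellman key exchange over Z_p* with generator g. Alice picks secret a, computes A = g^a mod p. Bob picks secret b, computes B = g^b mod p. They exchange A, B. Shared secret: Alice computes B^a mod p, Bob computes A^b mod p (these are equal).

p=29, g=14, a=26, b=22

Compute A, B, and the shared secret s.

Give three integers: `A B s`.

Answer: 4 6 25

Derivation:
A = 14^26 mod 29  (bits of 26 = 11010)
  bit 0 = 1: r = r^2 * 14 mod 29 = 1^2 * 14 = 1*14 = 14
  bit 1 = 1: r = r^2 * 14 mod 29 = 14^2 * 14 = 22*14 = 18
  bit 2 = 0: r = r^2 mod 29 = 18^2 = 5
  bit 3 = 1: r = r^2 * 14 mod 29 = 5^2 * 14 = 25*14 = 2
  bit 4 = 0: r = r^2 mod 29 = 2^2 = 4
  -> A = 4
B = 14^22 mod 29  (bits of 22 = 10110)
  bit 0 = 1: r = r^2 * 14 mod 29 = 1^2 * 14 = 1*14 = 14
  bit 1 = 0: r = r^2 mod 29 = 14^2 = 22
  bit 2 = 1: r = r^2 * 14 mod 29 = 22^2 * 14 = 20*14 = 19
  bit 3 = 1: r = r^2 * 14 mod 29 = 19^2 * 14 = 13*14 = 8
  bit 4 = 0: r = r^2 mod 29 = 8^2 = 6
  -> B = 6
s = B^a = 6^26 mod 29  (bits of 26 = 11010)
  bit 0 = 1: r = r^2 * 6 mod 29 = 1^2 * 6 = 1*6 = 6
  bit 1 = 1: r = r^2 * 6 mod 29 = 6^2 * 6 = 7*6 = 13
  bit 2 = 0: r = r^2 mod 29 = 13^2 = 24
  bit 3 = 1: r = r^2 * 6 mod 29 = 24^2 * 6 = 25*6 = 5
  bit 4 = 0: r = r^2 mod 29 = 5^2 = 25
  -> s = B^a = 25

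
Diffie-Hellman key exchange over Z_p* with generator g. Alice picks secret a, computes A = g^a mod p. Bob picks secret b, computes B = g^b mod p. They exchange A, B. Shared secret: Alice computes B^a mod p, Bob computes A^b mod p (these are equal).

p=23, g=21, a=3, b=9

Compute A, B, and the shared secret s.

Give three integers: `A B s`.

A = 21^3 mod 23  (bits of 3 = 11)
  bit 0 = 1: r = r^2 * 21 mod 23 = 1^2 * 21 = 1*21 = 21
  bit 1 = 1: r = r^2 * 21 mod 23 = 21^2 * 21 = 4*21 = 15
  -> A = 15
B = 21^9 mod 23  (bits of 9 = 1001)
  bit 0 = 1: r = r^2 * 21 mod 23 = 1^2 * 21 = 1*21 = 21
  bit 1 = 0: r = r^2 mod 23 = 21^2 = 4
  bit 2 = 0: r = r^2 mod 23 = 4^2 = 16
  bit 3 = 1: r = r^2 * 21 mod 23 = 16^2 * 21 = 3*21 = 17
  -> B = 17
s = B^a = 17^3 mod 23  (bits of 3 = 11)
  bit 0 = 1: r = r^2 * 17 mod 23 = 1^2 * 17 = 1*17 = 17
  bit 1 = 1: r = r^2 * 17 mod 23 = 17^2 * 17 = 13*17 = 14
  -> s = B^a = 14

Answer: 15 17 14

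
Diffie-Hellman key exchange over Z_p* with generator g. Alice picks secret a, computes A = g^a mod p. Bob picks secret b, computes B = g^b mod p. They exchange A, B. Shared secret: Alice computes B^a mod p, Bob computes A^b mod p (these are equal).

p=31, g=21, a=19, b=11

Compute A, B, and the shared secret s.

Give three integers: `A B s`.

A = 21^19 mod 31  (bits of 19 = 10011)
  bit 0 = 1: r = r^2 * 21 mod 31 = 1^2 * 21 = 1*21 = 21
  bit 1 = 0: r = r^2 mod 31 = 21^2 = 7
  bit 2 = 0: r = r^2 mod 31 = 7^2 = 18
  bit 3 = 1: r = r^2 * 21 mod 31 = 18^2 * 21 = 14*21 = 15
  bit 4 = 1: r = r^2 * 21 mod 31 = 15^2 * 21 = 8*21 = 13
  -> A = 13
B = 21^11 mod 31  (bits of 11 = 1011)
  bit 0 = 1: r = r^2 * 21 mod 31 = 1^2 * 21 = 1*21 = 21
  bit 1 = 0: r = r^2 mod 31 = 21^2 = 7
  bit 2 = 1: r = r^2 * 21 mod 31 = 7^2 * 21 = 18*21 = 6
  bit 3 = 1: r = r^2 * 21 mod 31 = 6^2 * 21 = 5*21 = 12
  -> B = 12
s = B^a = 12^19 mod 31  (bits of 19 = 10011)
  bit 0 = 1: r = r^2 * 12 mod 31 = 1^2 * 12 = 1*12 = 12
  bit 1 = 0: r = r^2 mod 31 = 12^2 = 20
  bit 2 = 0: r = r^2 mod 31 = 20^2 = 28
  bit 3 = 1: r = r^2 * 12 mod 31 = 28^2 * 12 = 9*12 = 15
  bit 4 = 1: r = r^2 * 12 mod 31 = 15^2 * 12 = 8*12 = 3
  -> s = B^a = 3

Answer: 13 12 3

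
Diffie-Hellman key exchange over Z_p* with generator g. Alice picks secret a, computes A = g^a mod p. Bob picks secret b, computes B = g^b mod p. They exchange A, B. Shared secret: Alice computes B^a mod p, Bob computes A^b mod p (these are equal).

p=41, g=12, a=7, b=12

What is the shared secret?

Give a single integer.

Answer: 31

Derivation:
A = 12^7 mod 41  (bits of 7 = 111)
  bit 0 = 1: r = r^2 * 12 mod 41 = 1^2 * 12 = 1*12 = 12
  bit 1 = 1: r = r^2 * 12 mod 41 = 12^2 * 12 = 21*12 = 6
  bit 2 = 1: r = r^2 * 12 mod 41 = 6^2 * 12 = 36*12 = 22
  -> A = 22
B = 12^12 mod 41  (bits of 12 = 1100)
  bit 0 = 1: r = r^2 * 12 mod 41 = 1^2 * 12 = 1*12 = 12
  bit 1 = 1: r = r^2 * 12 mod 41 = 12^2 * 12 = 21*12 = 6
  bit 2 = 0: r = r^2 mod 41 = 6^2 = 36
  bit 3 = 0: r = r^2 mod 41 = 36^2 = 25
  -> B = 25
s = B^a = 25^7 mod 41  (bits of 7 = 111)
  bit 0 = 1: r = r^2 * 25 mod 41 = 1^2 * 25 = 1*25 = 25
  bit 1 = 1: r = r^2 * 25 mod 41 = 25^2 * 25 = 10*25 = 4
  bit 2 = 1: r = r^2 * 25 mod 41 = 4^2 * 25 = 16*25 = 31
  -> s = B^a = 31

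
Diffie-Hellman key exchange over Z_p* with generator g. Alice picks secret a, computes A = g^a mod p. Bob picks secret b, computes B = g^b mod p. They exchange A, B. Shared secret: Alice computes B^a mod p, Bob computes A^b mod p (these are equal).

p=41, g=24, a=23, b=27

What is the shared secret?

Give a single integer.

Answer: 17

Derivation:
A = 24^23 mod 41  (bits of 23 = 10111)
  bit 0 = 1: r = r^2 * 24 mod 41 = 1^2 * 24 = 1*24 = 24
  bit 1 = 0: r = r^2 mod 41 = 24^2 = 2
  bit 2 = 1: r = r^2 * 24 mod 41 = 2^2 * 24 = 4*24 = 14
  bit 3 = 1: r = r^2 * 24 mod 41 = 14^2 * 24 = 32*24 = 30
  bit 4 = 1: r = r^2 * 24 mod 41 = 30^2 * 24 = 39*24 = 34
  -> A = 34
B = 24^27 mod 41  (bits of 27 = 11011)
  bit 0 = 1: r = r^2 * 24 mod 41 = 1^2 * 24 = 1*24 = 24
  bit 1 = 1: r = r^2 * 24 mod 41 = 24^2 * 24 = 2*24 = 7
  bit 2 = 0: r = r^2 mod 41 = 7^2 = 8
  bit 3 = 1: r = r^2 * 24 mod 41 = 8^2 * 24 = 23*24 = 19
  bit 4 = 1: r = r^2 * 24 mod 41 = 19^2 * 24 = 33*24 = 13
  -> B = 13
s = B^a = 13^23 mod 41  (bits of 23 = 10111)
  bit 0 = 1: r = r^2 * 13 mod 41 = 1^2 * 13 = 1*13 = 13
  bit 1 = 0: r = r^2 mod 41 = 13^2 = 5
  bit 2 = 1: r = r^2 * 13 mod 41 = 5^2 * 13 = 25*13 = 38
  bit 3 = 1: r = r^2 * 13 mod 41 = 38^2 * 13 = 9*13 = 35
  bit 4 = 1: r = r^2 * 13 mod 41 = 35^2 * 13 = 36*13 = 17
  -> s = B^a = 17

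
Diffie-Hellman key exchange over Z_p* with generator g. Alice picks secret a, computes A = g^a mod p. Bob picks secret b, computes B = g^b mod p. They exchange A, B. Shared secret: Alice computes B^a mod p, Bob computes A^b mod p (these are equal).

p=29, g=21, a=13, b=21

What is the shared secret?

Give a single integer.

Answer: 17

Derivation:
A = 21^13 mod 29  (bits of 13 = 1101)
  bit 0 = 1: r = r^2 * 21 mod 29 = 1^2 * 21 = 1*21 = 21
  bit 1 = 1: r = r^2 * 21 mod 29 = 21^2 * 21 = 6*21 = 10
  bit 2 = 0: r = r^2 mod 29 = 10^2 = 13
  bit 3 = 1: r = r^2 * 21 mod 29 = 13^2 * 21 = 24*21 = 11
  -> A = 11
B = 21^21 mod 29  (bits of 21 = 10101)
  bit 0 = 1: r = r^2 * 21 mod 29 = 1^2 * 21 = 1*21 = 21
  bit 1 = 0: r = r^2 mod 29 = 21^2 = 6
  bit 2 = 1: r = r^2 * 21 mod 29 = 6^2 * 21 = 7*21 = 2
  bit 3 = 0: r = r^2 mod 29 = 2^2 = 4
  bit 4 = 1: r = r^2 * 21 mod 29 = 4^2 * 21 = 16*21 = 17
  -> B = 17
s = B^a = 17^13 mod 29  (bits of 13 = 1101)
  bit 0 = 1: r = r^2 * 17 mod 29 = 1^2 * 17 = 1*17 = 17
  bit 1 = 1: r = r^2 * 17 mod 29 = 17^2 * 17 = 28*17 = 12
  bit 2 = 0: r = r^2 mod 29 = 12^2 = 28
  bit 3 = 1: r = r^2 * 17 mod 29 = 28^2 * 17 = 1*17 = 17
  -> s = B^a = 17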